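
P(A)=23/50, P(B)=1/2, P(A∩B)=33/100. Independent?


P(A)×P(B) = 23/100
P(A∩B) = 33/100
Not equal → NOT independent

No, not independent


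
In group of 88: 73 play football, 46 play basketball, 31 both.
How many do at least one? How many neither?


|A∪B| = 73+46-31 = 88
Neither = 88-88 = 0

At least one: 88; Neither: 0


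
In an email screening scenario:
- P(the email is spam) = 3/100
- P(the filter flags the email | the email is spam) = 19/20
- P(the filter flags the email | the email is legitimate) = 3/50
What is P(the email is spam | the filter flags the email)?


Using Bayes' theorem:
P(A|B) = P(B|A)·P(A) / P(B)

P(the filter flags the email) = 19/20 × 3/100 + 3/50 × 97/100
= 57/2000 + 291/5000 = 867/10000

P(the email is spam|the filter flags the email) = (57/2000) / (867/10000) = 95/289

P(the email is spam|the filter flags the email) = 95/289 ≈ 32.87%


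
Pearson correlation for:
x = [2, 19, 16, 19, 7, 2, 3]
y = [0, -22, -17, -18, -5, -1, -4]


n=7, Σx=68, Σy=-67, Σxy=-1081, Σx²=1044, Σy²=1139
r = (7×(-1081) - 68×(-67))/√((7×1044 - 68²)(7×1139 - (-67)²))
= -3011/√(2684×3484) = -3011/√9351056 ≈ -3011/3057.9496 ≈ -0.9846

r ≈ -0.9846


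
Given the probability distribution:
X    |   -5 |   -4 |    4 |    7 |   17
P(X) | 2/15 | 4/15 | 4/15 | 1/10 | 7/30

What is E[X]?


E[X] = Σ x·P(X=x)
= (-5)×(2/15) + (-4)×(4/15) + (4)×(4/15) + (7)×(1/10) + (17)×(7/30)
= 4

E[X] = 4


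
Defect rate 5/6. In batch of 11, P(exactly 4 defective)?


Binomial: P(X=4) = C(11,4)×p^4×(1-p)^7
= 330 × 625/1296 × 1/279936 = 34375/60466176

P(X=4) = 34375/60466176 ≈ 0.06%


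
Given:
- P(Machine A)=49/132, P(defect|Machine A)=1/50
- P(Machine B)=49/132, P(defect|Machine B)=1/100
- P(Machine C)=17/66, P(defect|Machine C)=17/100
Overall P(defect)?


P(B) = Σ P(B|Aᵢ)×P(Aᵢ)
  1/50×49/132 = 49/6600
  1/100×49/132 = 49/13200
  17/100×17/66 = 289/6600
Sum = 29/528

P(defect) = 29/528 ≈ 5.49%


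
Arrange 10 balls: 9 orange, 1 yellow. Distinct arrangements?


10!/(9!×1!) = 10

10


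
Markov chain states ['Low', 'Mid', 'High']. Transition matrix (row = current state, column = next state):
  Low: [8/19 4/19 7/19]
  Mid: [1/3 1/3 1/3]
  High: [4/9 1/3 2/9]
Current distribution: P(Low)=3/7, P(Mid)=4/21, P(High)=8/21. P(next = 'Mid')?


P(next=Mid) = Σᵢ P(now=i)×P(i→Mid)
= 3/7×4/19 + 4/21×1/3 + 8/21×1/3
= 12/133 + 4/63 + 8/63 = 16/57

P = 16/57 ≈ 0.2807


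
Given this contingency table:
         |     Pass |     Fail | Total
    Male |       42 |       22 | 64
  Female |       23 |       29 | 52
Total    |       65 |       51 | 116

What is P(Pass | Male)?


P(Pass | Male) = 42/(42+22) = 42/64 = 21/32

P(Pass|Male) = 21/32 ≈ 65.62%


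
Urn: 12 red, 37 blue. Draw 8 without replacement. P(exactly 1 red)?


Hypergeometric: C(12,1)×C(37,7)/C(49,8)
= 12×10295472/450978066 = 623968/2277667

P(X=1) = 623968/2277667 ≈ 27.40%


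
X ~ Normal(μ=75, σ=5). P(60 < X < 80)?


z₁=(60-75)/5=-3.0, z₂=(80-75)/5=1.0
P = Φ(1.0) - Φ(-3.0) = 0.841345 - 0.001350 = 0.839995 ≈ 0.8400

P(60 < X < 80) ≈ 0.8400


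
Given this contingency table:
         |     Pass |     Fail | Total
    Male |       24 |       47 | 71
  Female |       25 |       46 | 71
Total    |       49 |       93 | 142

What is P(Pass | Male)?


P(Pass | Male) = 24/(24+47) = 24/71

P(Pass|Male) = 24/71 ≈ 33.80%


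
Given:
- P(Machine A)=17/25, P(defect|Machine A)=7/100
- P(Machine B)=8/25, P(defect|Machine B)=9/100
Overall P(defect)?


P(B) = Σ P(B|Aᵢ)×P(Aᵢ)
  7/100×17/25 = 119/2500
  9/100×8/25 = 18/625
Sum = 191/2500

P(defect) = 191/2500 ≈ 7.64%


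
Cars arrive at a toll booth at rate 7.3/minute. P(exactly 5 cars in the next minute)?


Poisson(λ=7.3): P(X=5) = e^(-λ)×λ^k/k!
= e^(-7.3) × 7.3^5 / 5!
≈ 0.0006755387752 × 20730.71593 / 120 ≈ 0.116703

P(X=5) ≈ 0.116703 ≈ 11.67%


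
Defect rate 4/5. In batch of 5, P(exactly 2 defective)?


Binomial: P(X=2) = C(5,2)×p^2×(1-p)^3
= 10 × 16/25 × 1/125 = 32/625

P(X=2) = 32/625 ≈ 5.12%


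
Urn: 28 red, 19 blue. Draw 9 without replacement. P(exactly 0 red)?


Hypergeometric: C(28,0)×C(19,9)/C(47,9)
= 1×92378/1362649145 = 646/9529015

P(X=0) = 646/9529015 ≈ 0.01%


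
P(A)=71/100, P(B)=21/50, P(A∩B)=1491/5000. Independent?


P(A)×P(B) = 1491/5000
P(A∩B) = 1491/5000
Equal ✓ → Independent

Yes, independent


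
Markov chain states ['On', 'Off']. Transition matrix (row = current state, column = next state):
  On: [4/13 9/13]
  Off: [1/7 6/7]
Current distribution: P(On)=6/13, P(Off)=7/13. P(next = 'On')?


P(next=On) = Σᵢ P(now=i)×P(i→On)
= 6/13×4/13 + 7/13×1/7
= 24/169 + 1/13 = 37/169

P = 37/169 ≈ 0.2189


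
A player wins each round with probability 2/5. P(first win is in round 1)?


Geometric: P(X=1) = (1-p)^(k-1)×p = (3/5)^0×2/5 = 2/5

P(X=1) = 2/5 ≈ 40.00%


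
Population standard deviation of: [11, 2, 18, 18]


Mean = 49/4
  (11-49/4)²=25/16
  (2-49/4)²=1681/16
  (18-49/4)²=529/16
  (18-49/4)²=529/16
Σ(x-μ)² = 691/4
σ² = (691/4)/4 = 691/16

σ = √(691/16) ≈ 6.5717


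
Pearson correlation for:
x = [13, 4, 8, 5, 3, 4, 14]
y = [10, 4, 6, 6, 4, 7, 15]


n=7, Σx=51, Σy=52, Σxy=474, Σx²=495, Σy²=478
r = (7×474 - 51×52)/√((7×495 - 51²)(7×478 - 52²))
= 666/√(864×642) = 666/√554688 ≈ 666/744.7738 ≈ 0.8942

r ≈ 0.8942


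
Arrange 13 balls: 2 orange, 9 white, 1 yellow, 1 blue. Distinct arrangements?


13!/(2!×9!×1!×1!) = 8580

8580


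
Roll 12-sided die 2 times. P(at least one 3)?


P(no 3)^2 = (11/12)^2 = 121/144
P(≥1) = 1 - 121/144 = 23/144

P = 23/144 ≈ 15.97%


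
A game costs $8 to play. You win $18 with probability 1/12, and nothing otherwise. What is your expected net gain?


E[gain] = (18-8)×1/12 + (-8)×11/12
= 5/6 - 22/3 = -13/2

Expected net gain = $-13/2 ≈ $-6.50


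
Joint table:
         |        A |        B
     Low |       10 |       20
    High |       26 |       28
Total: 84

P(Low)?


P(Low) = (10+20)/84 = 30/84 = 5/14

P(Low) = 5/14 ≈ 35.71%


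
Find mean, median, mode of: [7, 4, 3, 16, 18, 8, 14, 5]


Sorted: [3, 4, 5, 7, 8, 14, 16, 18]
Mean = 75/8
Median = 15/2
Freq: {7: 1, 4: 1, 3: 1, 16: 1, 18: 1, 8: 1, 14: 1, 5: 1}
Mode: No mode

Mean=75/8, Median=15/2, Mode=No mode


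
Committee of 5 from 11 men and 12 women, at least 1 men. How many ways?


Count by #men:
  1M,4W: C(11,1)×C(12,4)=5445
  2M,3W: C(11,2)×C(12,3)=12100
  3M,2W: C(11,3)×C(12,2)=10890
  4M,1W: C(11,4)×C(12,1)=3960
  5M,0W: C(11,5)×C(12,0)=462
Total = 32857

32857


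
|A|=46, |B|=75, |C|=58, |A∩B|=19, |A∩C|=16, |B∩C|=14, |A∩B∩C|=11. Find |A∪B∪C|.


|A∪B∪C| = 46+75+58-19-16-14+11 = 141

|A∪B∪C| = 141


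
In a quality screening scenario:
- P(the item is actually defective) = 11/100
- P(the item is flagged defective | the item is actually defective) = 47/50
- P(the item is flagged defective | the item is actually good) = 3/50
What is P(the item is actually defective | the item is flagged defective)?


Using Bayes' theorem:
P(A|B) = P(B|A)·P(A) / P(B)

P(the item is flagged defective) = 47/50 × 11/100 + 3/50 × 89/100
= 517/5000 + 267/5000 = 98/625

P(the item is actually defective|the item is flagged defective) = (517/5000) / (98/625) = 517/784

P(the item is actually defective|the item is flagged defective) = 517/784 ≈ 65.94%


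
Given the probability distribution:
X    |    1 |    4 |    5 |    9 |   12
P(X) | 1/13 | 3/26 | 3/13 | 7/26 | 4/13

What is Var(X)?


E[X] = 203/26
E[X²] = 1919/26
Var(X) = E[X²] - (E[X])² = 1919/26 - 41209/676 = 8685/676

Var(X) = 8685/676 ≈ 12.8476


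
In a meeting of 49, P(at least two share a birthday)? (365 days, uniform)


P(all different) = Π(365-i)/365 for i=0..48
= 0.034220
P(match) = 1 - 0.034220 = 0.965780

P ≈ 0.9658 ≈ 96.58%


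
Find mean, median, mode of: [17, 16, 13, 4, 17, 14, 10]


Sorted: [4, 10, 13, 14, 16, 17, 17]
Mean = 91/7 = 13
Median = 14
Freq: {17: 2, 16: 1, 13: 1, 4: 1, 14: 1, 10: 1}
Mode: [17]

Mean=13, Median=14, Mode=17


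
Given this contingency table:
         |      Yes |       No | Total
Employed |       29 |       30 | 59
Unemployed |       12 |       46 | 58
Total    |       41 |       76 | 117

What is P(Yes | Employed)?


P(Yes | Employed) = 29/(29+30) = 29/59

P(Yes|Employed) = 29/59 ≈ 49.15%


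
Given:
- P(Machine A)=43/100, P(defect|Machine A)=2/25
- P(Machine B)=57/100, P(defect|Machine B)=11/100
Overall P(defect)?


P(B) = Σ P(B|Aᵢ)×P(Aᵢ)
  2/25×43/100 = 43/1250
  11/100×57/100 = 627/10000
Sum = 971/10000

P(defect) = 971/10000 ≈ 9.71%


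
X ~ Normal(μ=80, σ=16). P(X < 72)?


z = (72-80)/16 = -0.5
P(Z < -0.5) = 0.3085

P(X < 72) ≈ 0.3085


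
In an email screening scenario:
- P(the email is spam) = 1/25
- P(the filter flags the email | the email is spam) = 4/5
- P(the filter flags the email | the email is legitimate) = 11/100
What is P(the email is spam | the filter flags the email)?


Using Bayes' theorem:
P(A|B) = P(B|A)·P(A) / P(B)

P(the filter flags the email) = 4/5 × 1/25 + 11/100 × 24/25
= 4/125 + 66/625 = 86/625

P(the email is spam|the filter flags the email) = (4/125) / (86/625) = 10/43

P(the email is spam|the filter flags the email) = 10/43 ≈ 23.26%


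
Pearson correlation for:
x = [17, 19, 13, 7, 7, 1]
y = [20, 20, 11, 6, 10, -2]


n=6, Σx=64, Σy=65, Σxy=973, Σx²=918, Σy²=1061
r = (6×973 - 64×65)/√((6×918 - 64²)(6×1061 - 65²))
= 1678/√(1412×2141) = 1678/√3023092 ≈ 1678/1738.7041 ≈ 0.9651

r ≈ 0.9651


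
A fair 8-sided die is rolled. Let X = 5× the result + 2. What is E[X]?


E[die] = (1+8)/2 = 9/2
E[X] = 5×9/2 + 2 = 49/2

E[X] = 49/2


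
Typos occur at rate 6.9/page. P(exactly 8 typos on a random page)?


Poisson(λ=6.9): P(X=8) = e^(-λ)×λ^k/k!
= e^(-6.9) × 6.9^8 / 8!
≈ 0.001007785429 × 5137983.74429 / 40320 ≈ 0.128422

P(X=8) ≈ 0.128422 ≈ 12.84%


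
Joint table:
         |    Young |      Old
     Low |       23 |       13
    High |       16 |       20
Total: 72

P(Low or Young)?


P(Low∨Young) = P(Low) + P(Young) - P(Low∧Young)
= (36 + 39 - 23)/72 = 52/72 = 13/18

P = 13/18 ≈ 72.22%


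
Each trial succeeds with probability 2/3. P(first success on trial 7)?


Geometric: P(X=7) = (1-p)^(k-1)×p = (1/3)^6×2/3 = 2/2187

P(X=7) = 2/2187 ≈ 0.09%


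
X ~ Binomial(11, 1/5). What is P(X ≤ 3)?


P(X ≤ 3) = Σ P(X=i) for i=0..3
P(X=0) = 4194304/48828125
P(X=1) = 11534336/48828125
P(X=2) = 2883584/9765625
P(X=3) = 2162688/9765625
Sum = 65536/78125

P(X ≤ 3) = 65536/78125 ≈ 83.89%


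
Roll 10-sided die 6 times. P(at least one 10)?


P(no 10)^6 = (9/10)^6 = 531441/1000000
P(≥1) = 1 - 531441/1000000 = 468559/1000000

P = 468559/1000000 ≈ 46.86%


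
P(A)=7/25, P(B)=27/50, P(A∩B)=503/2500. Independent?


P(A)×P(B) = 189/1250
P(A∩B) = 503/2500
Not equal → NOT independent

No, not independent


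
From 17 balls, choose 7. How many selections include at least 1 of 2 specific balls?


Complement: C(17,7) - C(15,7) = 19448 - 6435 = 13013

13013


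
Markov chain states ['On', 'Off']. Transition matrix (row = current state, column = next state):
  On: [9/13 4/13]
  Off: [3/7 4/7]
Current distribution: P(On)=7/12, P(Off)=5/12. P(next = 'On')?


P(next=On) = Σᵢ P(now=i)×P(i→On)
= 7/12×9/13 + 5/12×3/7
= 21/52 + 5/28 = 53/91

P = 53/91 ≈ 0.5824


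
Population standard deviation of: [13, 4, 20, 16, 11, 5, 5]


Mean = 74/7
  (13-74/7)²=289/49
  (4-74/7)²=2116/49
  (20-74/7)²=4356/49
  (16-74/7)²=1444/49
  (11-74/7)²=9/49
  (5-74/7)²=1521/49
  (5-74/7)²=1521/49
Σ(x-μ)² = 1608/7
σ² = (1608/7)/7 = 1608/49

σ = √(1608/49) ≈ 5.7286


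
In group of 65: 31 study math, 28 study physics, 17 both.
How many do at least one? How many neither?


|A∪B| = 31+28-17 = 42
Neither = 65-42 = 23

At least one: 42; Neither: 23


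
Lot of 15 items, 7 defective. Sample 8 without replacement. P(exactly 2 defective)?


Hypergeometric: C(7,2)×C(8,6)/C(15,8)
= 21×28/6435 = 196/2145

P(X=2) = 196/2145 ≈ 9.14%


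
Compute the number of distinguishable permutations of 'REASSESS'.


Letters: 8, freq: {'R': 1, 'E': 2, 'A': 1, 'S': 4}
8!/(1!×2!×1!×4!) = 40320/48 = 840

840


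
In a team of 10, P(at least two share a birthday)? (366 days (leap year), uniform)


P(all different) = Π(366-i)/366 for i=0..9
= 0.883355
P(match) = 1 - 0.883355 = 0.116645

P ≈ 0.1166 ≈ 11.66%


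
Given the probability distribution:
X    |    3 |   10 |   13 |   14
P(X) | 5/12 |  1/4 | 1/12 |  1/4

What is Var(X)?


E[X] = 25/3
E[X²] = 551/6
Var(X) = E[X²] - (E[X])² = 551/6 - 625/9 = 403/18

Var(X) = 403/18 ≈ 22.3889


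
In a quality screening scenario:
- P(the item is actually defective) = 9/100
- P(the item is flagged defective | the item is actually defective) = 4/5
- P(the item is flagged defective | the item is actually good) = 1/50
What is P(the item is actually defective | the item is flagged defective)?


Using Bayes' theorem:
P(A|B) = P(B|A)·P(A) / P(B)

P(the item is flagged defective) = 4/5 × 9/100 + 1/50 × 91/100
= 9/125 + 91/5000 = 451/5000

P(the item is actually defective|the item is flagged defective) = (9/125) / (451/5000) = 360/451

P(the item is actually defective|the item is flagged defective) = 360/451 ≈ 79.82%


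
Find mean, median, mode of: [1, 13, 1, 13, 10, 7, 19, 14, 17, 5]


Sorted: [1, 1, 5, 7, 10, 13, 13, 14, 17, 19]
Mean = 100/10 = 10
Median = 23/2
Freq: {1: 2, 13: 2, 10: 1, 7: 1, 19: 1, 14: 1, 17: 1, 5: 1}
Mode: [1, 13]

Mean=10, Median=23/2, Mode=[1, 13]


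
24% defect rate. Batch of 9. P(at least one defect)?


P(all good) = (19/25)^9 = 322687697779/3814697265625
P(≥1 defect) = 3492009567846/3814697265625

P = 3492009567846/3814697265625 ≈ 91.54%


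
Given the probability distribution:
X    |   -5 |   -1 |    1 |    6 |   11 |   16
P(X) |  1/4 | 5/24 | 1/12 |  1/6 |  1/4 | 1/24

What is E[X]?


E[X] = Σ x·P(X=x)
= (-5)×(1/4) + (-1)×(5/24) + (1)×(1/12) + (6)×(1/6) + (11)×(1/4) + (16)×(1/24)
= 73/24

E[X] = 73/24


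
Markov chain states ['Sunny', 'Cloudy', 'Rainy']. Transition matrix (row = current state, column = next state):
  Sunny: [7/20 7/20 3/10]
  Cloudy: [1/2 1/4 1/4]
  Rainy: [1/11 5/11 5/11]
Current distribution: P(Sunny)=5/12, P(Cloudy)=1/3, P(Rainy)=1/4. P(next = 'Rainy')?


P(next=Rainy) = Σᵢ P(now=i)×P(i→Rainy)
= 5/12×3/10 + 1/3×1/4 + 1/4×5/11
= 1/8 + 1/12 + 5/44 = 85/264

P = 85/264 ≈ 0.3220


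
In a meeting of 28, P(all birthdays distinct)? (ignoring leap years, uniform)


P(all different) = Π(365-i)/365 for i=0..27
= (365/365)×(364/365)×...×(338/365)
= 0.345539

P ≈ 0.3455 ≈ 34.55%


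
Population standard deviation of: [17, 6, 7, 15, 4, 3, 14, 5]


Mean = 71/8
  (17-71/8)²=4225/64
  (6-71/8)²=529/64
  (7-71/8)²=225/64
  (15-71/8)²=2401/64
  (4-71/8)²=1521/64
  (3-71/8)²=2209/64
  (14-71/8)²=1681/64
  (5-71/8)²=961/64
Σ(x-μ)² = 1719/8
σ² = (1719/8)/8 = 1719/64

σ = √(1719/64) ≈ 5.1826


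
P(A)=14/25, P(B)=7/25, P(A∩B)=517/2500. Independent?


P(A)×P(B) = 98/625
P(A∩B) = 517/2500
Not equal → NOT independent

No, not independent


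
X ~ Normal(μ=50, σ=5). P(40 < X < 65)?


z₁=(40-50)/5=-2.0, z₂=(65-50)/5=3.0
P = Φ(3.0) - Φ(-2.0) = 0.998650 - 0.022750 = 0.975900 ≈ 0.9759

P(40 < X < 65) ≈ 0.9759


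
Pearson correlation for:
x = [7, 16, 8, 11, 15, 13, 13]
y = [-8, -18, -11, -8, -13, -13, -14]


n=7, Σx=83, Σy=-85, Σxy=-1066, Σx²=1053, Σy²=1107
r = (7×(-1066) - 83×(-85))/√((7×1053 - 83²)(7×1107 - (-85)²))
= -407/√(482×524) = -407/√252568 ≈ -407/502.5614 ≈ -0.8099

r ≈ -0.8099


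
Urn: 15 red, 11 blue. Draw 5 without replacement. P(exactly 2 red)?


Hypergeometric: C(15,2)×C(11,3)/C(26,5)
= 105×165/65780 = 315/1196

P(X=2) = 315/1196 ≈ 26.34%


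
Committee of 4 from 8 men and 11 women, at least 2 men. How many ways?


Count by #men:
  2M,2W: C(8,2)×C(11,2)=1540
  3M,1W: C(8,3)×C(11,1)=616
  4M,0W: C(8,4)×C(11,0)=70
Total = 2226

2226


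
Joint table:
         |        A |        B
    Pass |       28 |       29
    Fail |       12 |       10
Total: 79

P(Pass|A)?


P(Pass|A) = 28/(28+12) = 28/40 = 7/10

P = 7/10 ≈ 70.00%


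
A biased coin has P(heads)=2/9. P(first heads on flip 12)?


Geometric: P(X=12) = (1-p)^(k-1)×p = (7/9)^11×2/9 = 3954653486/282429536481

P(X=12) = 3954653486/282429536481 ≈ 1.40%


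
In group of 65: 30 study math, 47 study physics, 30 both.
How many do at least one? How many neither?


|A∪B| = 30+47-30 = 47
Neither = 65-47 = 18

At least one: 47; Neither: 18


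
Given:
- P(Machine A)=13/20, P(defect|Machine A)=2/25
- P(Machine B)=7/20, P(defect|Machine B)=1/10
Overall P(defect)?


P(B) = Σ P(B|Aᵢ)×P(Aᵢ)
  2/25×13/20 = 13/250
  1/10×7/20 = 7/200
Sum = 87/1000

P(defect) = 87/1000 ≈ 8.70%


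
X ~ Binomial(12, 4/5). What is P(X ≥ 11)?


P(X ≥ 11) = Σ P(X=i) for i=11..12
P(X=11) = 50331648/244140625
P(X=12) = 16777216/244140625
Sum = 67108864/244140625

P(X ≥ 11) = 67108864/244140625 ≈ 27.49%


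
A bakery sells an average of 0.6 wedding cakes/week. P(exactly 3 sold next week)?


Poisson(λ=0.6): P(X=3) = e^(-λ)×λ^k/k!
= e^(-0.6) × 0.6^3 / 3!
≈ 0.5488116361 × 0.216 / 6 ≈ 0.019757

P(X=3) ≈ 0.019757 ≈ 1.98%


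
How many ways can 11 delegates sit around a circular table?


Circular arrangements of 11 distinct objects: fix one position to break rotational symmetry.
(n-1)! = 10! = 3628800

3628800


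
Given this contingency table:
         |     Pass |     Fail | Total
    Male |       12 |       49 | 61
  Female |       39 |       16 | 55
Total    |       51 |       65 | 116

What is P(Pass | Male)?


P(Pass | Male) = 12/(12+49) = 12/61

P(Pass|Male) = 12/61 ≈ 19.67%


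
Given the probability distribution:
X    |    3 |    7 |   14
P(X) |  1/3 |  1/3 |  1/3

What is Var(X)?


E[X] = 8
E[X²] = 254/3
Var(X) = E[X²] - (E[X])² = 254/3 - 64 = 62/3

Var(X) = 62/3 ≈ 20.6667


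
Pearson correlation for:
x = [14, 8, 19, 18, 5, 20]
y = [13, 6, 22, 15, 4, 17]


n=6, Σx=84, Σy=77, Σxy=1278, Σx²=1370, Σy²=1219
r = (6×1278 - 84×77)/√((6×1370 - 84²)(6×1219 - 77²))
= 1200/√(1164×1385) = 1200/√1612140 ≈ 1200/1269.7008 ≈ 0.9451

r ≈ 0.9451


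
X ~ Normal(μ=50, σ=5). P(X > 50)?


z = (50-50)/5 = 0.0
P(X > 50) = 1 - P(Z ≤ 0.0) = 1 - 0.5000 = 0.5000

P(X > 50) ≈ 0.5000


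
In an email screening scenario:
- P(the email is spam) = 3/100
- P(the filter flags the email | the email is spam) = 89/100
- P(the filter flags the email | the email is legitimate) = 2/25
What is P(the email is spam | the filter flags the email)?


Using Bayes' theorem:
P(A|B) = P(B|A)·P(A) / P(B)

P(the filter flags the email) = 89/100 × 3/100 + 2/25 × 97/100
= 267/10000 + 97/1250 = 1043/10000

P(the email is spam|the filter flags the email) = (267/10000) / (1043/10000) = 267/1043

P(the email is spam|the filter flags the email) = 267/1043 ≈ 25.60%


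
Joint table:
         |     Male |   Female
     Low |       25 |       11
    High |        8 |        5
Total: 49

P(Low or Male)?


P(Low∨Male) = P(Low) + P(Male) - P(Low∧Male)
= (36 + 33 - 25)/49 = 44/49

P = 44/49 ≈ 89.80%


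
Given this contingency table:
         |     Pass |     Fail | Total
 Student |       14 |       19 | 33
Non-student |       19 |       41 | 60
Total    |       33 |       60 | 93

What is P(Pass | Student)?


P(Pass | Student) = 14/(14+19) = 14/33

P(Pass|Student) = 14/33 ≈ 42.42%


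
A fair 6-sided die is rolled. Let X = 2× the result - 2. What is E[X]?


E[die] = (1+6)/2 = 7/2
E[X] = 2×7/2 - 2 = 5

E[X] = 5


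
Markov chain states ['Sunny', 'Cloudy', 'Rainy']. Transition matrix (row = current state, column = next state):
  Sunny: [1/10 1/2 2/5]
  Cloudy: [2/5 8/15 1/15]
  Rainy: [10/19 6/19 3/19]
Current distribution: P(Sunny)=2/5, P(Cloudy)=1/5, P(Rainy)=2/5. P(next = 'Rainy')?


P(next=Rainy) = Σᵢ P(now=i)×P(i→Rainy)
= 2/5×2/5 + 1/5×1/15 + 2/5×3/19
= 4/25 + 1/75 + 6/95 = 337/1425

P = 337/1425 ≈ 0.2365


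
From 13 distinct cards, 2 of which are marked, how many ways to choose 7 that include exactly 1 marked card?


Choose 1 of the 2 marked cards and 6 of the other 11 cards:
C(2,1)×C(11,6) = 2×462 = 924

924


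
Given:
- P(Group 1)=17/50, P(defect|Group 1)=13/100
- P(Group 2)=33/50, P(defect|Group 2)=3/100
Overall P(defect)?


P(B) = Σ P(B|Aᵢ)×P(Aᵢ)
  13/100×17/50 = 221/5000
  3/100×33/50 = 99/5000
Sum = 8/125

P(defect) = 8/125 ≈ 6.40%


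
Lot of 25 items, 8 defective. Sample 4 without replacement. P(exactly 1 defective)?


Hypergeometric: C(8,1)×C(17,3)/C(25,4)
= 8×680/12650 = 544/1265

P(X=1) = 544/1265 ≈ 43.00%


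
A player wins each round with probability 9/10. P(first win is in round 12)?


Geometric: P(X=12) = (1-p)^(k-1)×p = (1/10)^11×9/10 = 9/1000000000000

P(X=12) = 9/1000000000000 ≈ 0.00%


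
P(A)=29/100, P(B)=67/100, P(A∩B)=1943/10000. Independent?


P(A)×P(B) = 1943/10000
P(A∩B) = 1943/10000
Equal ✓ → Independent

Yes, independent


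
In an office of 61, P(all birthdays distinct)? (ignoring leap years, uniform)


P(all different) = Π(365-i)/365 for i=0..60
= (365/365)×(364/365)×...×(305/365)
= 0.004911

P ≈ 0.0049 ≈ 0.49%


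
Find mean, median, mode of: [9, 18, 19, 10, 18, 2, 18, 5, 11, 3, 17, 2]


Sorted: [2, 2, 3, 5, 9, 10, 11, 17, 18, 18, 18, 19]
Mean = 132/12 = 11
Median = 21/2
Freq: {9: 1, 18: 3, 19: 1, 10: 1, 2: 2, 5: 1, 11: 1, 3: 1, 17: 1}
Mode: [18]

Mean=11, Median=21/2, Mode=18


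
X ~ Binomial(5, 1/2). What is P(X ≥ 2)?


P(X ≥ 2) = Σ P(X=i) for i=2..5
P(X=2) = 5/16
P(X=3) = 5/16
P(X=4) = 5/32
P(X=5) = 1/32
Sum = 13/16

P(X ≥ 2) = 13/16 ≈ 81.25%


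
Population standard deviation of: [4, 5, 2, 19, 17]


Mean = 47/5
  (4-47/5)²=729/25
  (5-47/5)²=484/25
  (2-47/5)²=1369/25
  (19-47/5)²=2304/25
  (17-47/5)²=1444/25
Σ(x-μ)² = 1266/5
σ² = (1266/5)/5 = 1266/25

σ = √(1266/25) ≈ 7.1162


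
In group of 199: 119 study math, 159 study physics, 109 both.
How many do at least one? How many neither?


|A∪B| = 119+159-109 = 169
Neither = 199-169 = 30

At least one: 169; Neither: 30


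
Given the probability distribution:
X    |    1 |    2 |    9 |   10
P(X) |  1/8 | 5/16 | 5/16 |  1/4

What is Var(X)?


E[X] = 97/16
E[X²] = 827/16
Var(X) = E[X²] - (E[X])² = 827/16 - 9409/256 = 3823/256

Var(X) = 3823/256 ≈ 14.9336


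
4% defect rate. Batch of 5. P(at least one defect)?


P(all good) = (24/25)^5 = 7962624/9765625
P(≥1 defect) = 1803001/9765625

P = 1803001/9765625 ≈ 18.46%


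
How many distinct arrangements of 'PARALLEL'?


Letters: 8, freq: {'P': 1, 'A': 2, 'R': 1, 'L': 3, 'E': 1}
8!/(1!×2!×1!×3!×1!) = 40320/12 = 3360

3360


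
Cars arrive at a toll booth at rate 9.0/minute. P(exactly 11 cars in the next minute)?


Poisson(λ=9.0): P(X=11) = e^(-λ)×λ^k/k!
= e^(-9.0) × 9.0^11 / 11!
≈ 0.0001234098041 × 31381059609 / 39916800 ≈ 0.097020

P(X=11) ≈ 0.097020 ≈ 9.70%


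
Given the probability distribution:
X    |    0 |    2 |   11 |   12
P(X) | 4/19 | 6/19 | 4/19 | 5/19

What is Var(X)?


E[X] = 116/19
E[X²] = 1228/19
Var(X) = E[X²] - (E[X])² = 1228/19 - 13456/361 = 9876/361

Var(X) = 9876/361 ≈ 27.3573


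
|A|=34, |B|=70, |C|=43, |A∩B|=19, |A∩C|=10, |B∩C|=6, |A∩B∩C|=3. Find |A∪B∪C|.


|A∪B∪C| = 34+70+43-19-10-6+3 = 115

|A∪B∪C| = 115


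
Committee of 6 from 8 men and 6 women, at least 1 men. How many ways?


Count by #men:
  1M,5W: C(8,1)×C(6,5)=48
  2M,4W: C(8,2)×C(6,4)=420
  3M,3W: C(8,3)×C(6,3)=1120
  4M,2W: C(8,4)×C(6,2)=1050
  5M,1W: C(8,5)×C(6,1)=336
  6M,0W: C(8,6)×C(6,0)=28
Total = 3002

3002


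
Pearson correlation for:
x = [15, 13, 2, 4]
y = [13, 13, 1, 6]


n=4, Σx=34, Σy=33, Σxy=390, Σx²=414, Σy²=375
r = (4×390 - 34×33)/√((4×414 - 34²)(4×375 - 33²))
= 438/√(500×411) = 438/√205500 ≈ 438/453.3211 ≈ 0.9662

r ≈ 0.9662


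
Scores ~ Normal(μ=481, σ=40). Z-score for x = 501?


z = (x - μ)/σ = (501 - 481)/40 = 0.5

z = 0.5


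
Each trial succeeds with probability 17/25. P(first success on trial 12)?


Geometric: P(X=12) = (1-p)^(k-1)×p = (8/25)^11×17/25 = 146028888064/59604644775390625

P(X=12) = 146028888064/59604644775390625 ≈ 0.00%


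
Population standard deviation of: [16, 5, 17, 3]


Mean = 41/4
  (16-41/4)²=529/16
  (5-41/4)²=441/16
  (17-41/4)²=729/16
  (3-41/4)²=841/16
Σ(x-μ)² = 635/4
σ² = (635/4)/4 = 635/16

σ = √(635/16) ≈ 6.2998


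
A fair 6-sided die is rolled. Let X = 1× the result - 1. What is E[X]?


E[die] = (1+6)/2 = 7/2
E[X] = 1×7/2 - 1 = 5/2

E[X] = 5/2


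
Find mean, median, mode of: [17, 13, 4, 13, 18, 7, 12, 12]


Sorted: [4, 7, 12, 12, 13, 13, 17, 18]
Mean = 96/8 = 12
Median = 25/2
Freq: {17: 1, 13: 2, 4: 1, 18: 1, 7: 1, 12: 2}
Mode: [12, 13]

Mean=12, Median=25/2, Mode=[12, 13]


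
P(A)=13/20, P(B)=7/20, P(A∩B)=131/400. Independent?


P(A)×P(B) = 91/400
P(A∩B) = 131/400
Not equal → NOT independent

No, not independent


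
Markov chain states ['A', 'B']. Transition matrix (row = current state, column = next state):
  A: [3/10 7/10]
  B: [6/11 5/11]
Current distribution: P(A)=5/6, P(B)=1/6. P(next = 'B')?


P(next=B) = Σᵢ P(now=i)×P(i→B)
= 5/6×7/10 + 1/6×5/11
= 7/12 + 5/66 = 29/44

P = 29/44 ≈ 0.6591


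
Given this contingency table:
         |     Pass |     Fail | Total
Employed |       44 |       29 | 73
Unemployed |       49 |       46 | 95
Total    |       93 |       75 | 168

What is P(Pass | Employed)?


P(Pass | Employed) = 44/(44+29) = 44/73

P(Pass|Employed) = 44/73 ≈ 60.27%


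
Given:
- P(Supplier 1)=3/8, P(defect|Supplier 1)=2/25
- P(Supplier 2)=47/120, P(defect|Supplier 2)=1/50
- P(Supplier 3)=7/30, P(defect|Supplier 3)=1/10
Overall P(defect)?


P(B) = Σ P(B|Aᵢ)×P(Aᵢ)
  2/25×3/8 = 3/100
  1/50×47/120 = 47/6000
  1/10×7/30 = 7/300
Sum = 367/6000

P(defect) = 367/6000 ≈ 6.12%


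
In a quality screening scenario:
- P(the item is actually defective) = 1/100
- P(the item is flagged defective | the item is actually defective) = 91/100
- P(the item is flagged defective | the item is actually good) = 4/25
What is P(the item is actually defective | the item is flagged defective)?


Using Bayes' theorem:
P(A|B) = P(B|A)·P(A) / P(B)

P(the item is flagged defective) = 91/100 × 1/100 + 4/25 × 99/100
= 91/10000 + 99/625 = 67/400

P(the item is actually defective|the item is flagged defective) = (91/10000) / (67/400) = 91/1675

P(the item is actually defective|the item is flagged defective) = 91/1675 ≈ 5.43%


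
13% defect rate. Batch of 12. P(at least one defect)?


P(all good) = (87/100)^12 = 188031682201497672618081/1000000000000000000000000
P(≥1 defect) = 811968317798502327381919/1000000000000000000000000

P = 811968317798502327381919/1000000000000000000000000 ≈ 81.20%


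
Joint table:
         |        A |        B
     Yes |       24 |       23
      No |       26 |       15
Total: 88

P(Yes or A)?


P(Yes∨A) = P(Yes) + P(A) - P(Yes∧A)
= (47 + 50 - 24)/88 = 73/88

P = 73/88 ≈ 82.95%


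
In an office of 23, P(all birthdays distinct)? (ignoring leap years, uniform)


P(all different) = Π(365-i)/365 for i=0..22
= (365/365)×(364/365)×...×(343/365)
= 0.492703

P ≈ 0.4927 ≈ 49.27%


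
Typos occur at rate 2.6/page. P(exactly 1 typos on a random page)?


Poisson(λ=2.6): P(X=1) = e^(-λ)×λ^k/k!
= e^(-2.6) × 2.6^1 / 1!
≈ 0.07427357821 × 2.6 / 1 ≈ 0.193111

P(X=1) ≈ 0.193111 ≈ 19.31%


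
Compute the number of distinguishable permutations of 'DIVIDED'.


Letters: 7, freq: {'D': 3, 'I': 2, 'V': 1, 'E': 1}
7!/(3!×2!×1!×1!) = 5040/12 = 420

420


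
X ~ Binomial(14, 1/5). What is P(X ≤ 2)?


P(X ≤ 2) = Σ P(X=i) for i=0..2
P(X=0) = 268435456/6103515625
P(X=1) = 939524096/6103515625
P(X=2) = 1526726656/6103515625
Sum = 2734686208/6103515625

P(X ≤ 2) = 2734686208/6103515625 ≈ 44.81%


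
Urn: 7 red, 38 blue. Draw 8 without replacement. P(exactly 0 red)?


Hypergeometric: C(7,0)×C(38,8)/C(45,8)
= 1×48903492/215553195 = 77996/343785

P(X=0) = 77996/343785 ≈ 22.69%


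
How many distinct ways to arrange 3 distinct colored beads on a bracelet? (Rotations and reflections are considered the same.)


Free circular arrangements: rotations and reflections both identified.
(n-1)!/2 = 2!/2 = 2/2 = 1

1


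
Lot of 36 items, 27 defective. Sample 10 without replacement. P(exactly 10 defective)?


Hypergeometric: C(27,10)×C(9,0)/C(36,10)
= 8436285×1/254186856 = 28405/855848

P(X=10) = 28405/855848 ≈ 3.32%


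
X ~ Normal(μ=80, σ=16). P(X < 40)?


z = (40-80)/16 = -2.5
P(Z < -2.5) = 0.0062

P(X < 40) ≈ 0.0062


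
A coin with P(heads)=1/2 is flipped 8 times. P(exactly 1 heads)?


Binomial: P(X=1) = C(8,1)×p^1×(1-p)^7
= 8 × 1/2 × 1/128 = 1/32

P(X=1) = 1/32 ≈ 3.12%


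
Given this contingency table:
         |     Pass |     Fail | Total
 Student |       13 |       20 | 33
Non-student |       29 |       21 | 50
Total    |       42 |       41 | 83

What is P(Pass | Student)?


P(Pass | Student) = 13/(13+20) = 13/33

P(Pass|Student) = 13/33 ≈ 39.39%


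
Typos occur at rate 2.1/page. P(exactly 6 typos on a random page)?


Poisson(λ=2.1): P(X=6) = e^(-λ)×λ^k/k!
= e^(-2.1) × 2.1^6 / 6!
≈ 0.1224564283 × 85.766121 / 720 ≈ 0.014587

P(X=6) ≈ 0.014587 ≈ 1.46%


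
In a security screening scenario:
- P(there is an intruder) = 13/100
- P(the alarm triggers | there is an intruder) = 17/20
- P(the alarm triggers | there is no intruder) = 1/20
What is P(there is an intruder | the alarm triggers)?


Using Bayes' theorem:
P(A|B) = P(B|A)·P(A) / P(B)

P(the alarm triggers) = 17/20 × 13/100 + 1/20 × 87/100
= 221/2000 + 87/2000 = 77/500

P(there is an intruder|the alarm triggers) = (221/2000) / (77/500) = 221/308

P(there is an intruder|the alarm triggers) = 221/308 ≈ 71.75%


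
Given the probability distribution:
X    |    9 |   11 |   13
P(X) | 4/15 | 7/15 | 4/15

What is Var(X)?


E[X] = 11
E[X²] = 1847/15
Var(X) = E[X²] - (E[X])² = 1847/15 - 121 = 32/15

Var(X) = 32/15 ≈ 2.1333


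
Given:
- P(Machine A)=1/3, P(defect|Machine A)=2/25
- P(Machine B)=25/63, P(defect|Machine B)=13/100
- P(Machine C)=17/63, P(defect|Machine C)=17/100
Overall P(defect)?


P(B) = Σ P(B|Aᵢ)×P(Aᵢ)
  2/25×1/3 = 2/75
  13/100×25/63 = 13/252
  17/100×17/63 = 289/6300
Sum = 391/3150

P(defect) = 391/3150 ≈ 12.41%


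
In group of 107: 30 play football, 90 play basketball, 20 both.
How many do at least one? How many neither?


|A∪B| = 30+90-20 = 100
Neither = 107-100 = 7

At least one: 100; Neither: 7


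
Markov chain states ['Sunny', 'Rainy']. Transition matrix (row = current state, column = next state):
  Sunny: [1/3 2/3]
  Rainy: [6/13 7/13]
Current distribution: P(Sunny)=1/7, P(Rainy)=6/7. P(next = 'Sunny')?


P(next=Sunny) = Σᵢ P(now=i)×P(i→Sunny)
= 1/7×1/3 + 6/7×6/13
= 1/21 + 36/91 = 121/273

P = 121/273 ≈ 0.4432


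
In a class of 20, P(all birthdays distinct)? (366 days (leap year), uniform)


P(all different) = Π(366-i)/366 for i=0..19
= (366/366)×(365/366)×...×(347/366)
= 0.589430

P ≈ 0.5894 ≈ 58.94%


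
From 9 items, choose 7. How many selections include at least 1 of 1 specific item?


Complement: C(9,7) - C(8,7) = 36 - 8 = 28

28


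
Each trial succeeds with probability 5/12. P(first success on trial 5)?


Geometric: P(X=5) = (1-p)^(k-1)×p = (7/12)^4×5/12 = 12005/248832

P(X=5) = 12005/248832 ≈ 4.82%


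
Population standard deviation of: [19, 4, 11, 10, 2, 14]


Mean = 60/6 = 10
  (19-10)²=81
  (4-10)²=36
  (11-10)²=1
  (10-10)²=0
  (2-10)²=64
  (14-10)²=16
Σ(x-μ)² = 198
σ² = 198/6 = 33

σ = √(33) ≈ 5.7446


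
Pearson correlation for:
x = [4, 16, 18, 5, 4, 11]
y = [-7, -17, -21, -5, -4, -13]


n=6, Σx=58, Σy=-67, Σxy=-862, Σx²=758, Σy²=989
r = (6×(-862) - 58×(-67))/√((6×758 - 58²)(6×989 - (-67)²))
= -1286/√(1184×1445) = -1286/√1710880 ≈ -1286/1308.0061 ≈ -0.9832

r ≈ -0.9832


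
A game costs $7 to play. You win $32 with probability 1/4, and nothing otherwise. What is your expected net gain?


E[gain] = (32-7)×1/4 + (-7)×3/4
= 25/4 - 21/4 = 1

Expected net gain = $1 ≈ $1.00


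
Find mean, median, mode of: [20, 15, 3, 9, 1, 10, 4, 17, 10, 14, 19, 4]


Sorted: [1, 3, 4, 4, 9, 10, 10, 14, 15, 17, 19, 20]
Mean = 126/12 = 21/2
Median = 10
Freq: {20: 1, 15: 1, 3: 1, 9: 1, 1: 1, 10: 2, 4: 2, 17: 1, 14: 1, 19: 1}
Mode: [4, 10]

Mean=21/2, Median=10, Mode=[4, 10]


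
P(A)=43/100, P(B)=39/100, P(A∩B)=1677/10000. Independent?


P(A)×P(B) = 1677/10000
P(A∩B) = 1677/10000
Equal ✓ → Independent

Yes, independent


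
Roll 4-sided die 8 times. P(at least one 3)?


P(no 3)^8 = (3/4)^8 = 6561/65536
P(≥1) = 1 - 6561/65536 = 58975/65536

P = 58975/65536 ≈ 89.99%


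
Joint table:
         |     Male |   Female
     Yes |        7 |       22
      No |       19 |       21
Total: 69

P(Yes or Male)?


P(Yes∨Male) = P(Yes) + P(Male) - P(Yes∧Male)
= (29 + 26 - 7)/69 = 48/69 = 16/23

P = 16/23 ≈ 69.57%


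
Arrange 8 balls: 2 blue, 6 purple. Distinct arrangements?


8!/(2!×6!) = 28

28


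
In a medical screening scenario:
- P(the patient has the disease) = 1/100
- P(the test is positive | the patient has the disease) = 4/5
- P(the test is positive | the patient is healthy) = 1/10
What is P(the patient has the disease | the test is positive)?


Using Bayes' theorem:
P(A|B) = P(B|A)·P(A) / P(B)

P(the test is positive) = 4/5 × 1/100 + 1/10 × 99/100
= 1/125 + 99/1000 = 107/1000

P(the patient has the disease|the test is positive) = (1/125) / (107/1000) = 8/107

P(the patient has the disease|the test is positive) = 8/107 ≈ 7.48%


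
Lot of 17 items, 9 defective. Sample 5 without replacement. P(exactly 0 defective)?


Hypergeometric: C(9,0)×C(8,5)/C(17,5)
= 1×56/6188 = 2/221

P(X=0) = 2/221 ≈ 0.90%


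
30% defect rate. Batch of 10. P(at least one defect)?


P(all good) = (7/10)^10 = 282475249/10000000000
P(≥1 defect) = 9717524751/10000000000

P = 9717524751/10000000000 ≈ 97.18%


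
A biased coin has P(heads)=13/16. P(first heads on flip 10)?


Geometric: P(X=10) = (1-p)^(k-1)×p = (3/16)^9×13/16 = 255879/1099511627776

P(X=10) = 255879/1099511627776 ≈ 0.00%


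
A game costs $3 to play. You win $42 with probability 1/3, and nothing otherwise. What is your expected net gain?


E[gain] = (42-3)×1/3 + (-3)×2/3
= 13 - 2 = 11

Expected net gain = $11 ≈ $11.00


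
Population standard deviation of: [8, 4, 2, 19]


Mean = 33/4
  (8-33/4)²=1/16
  (4-33/4)²=289/16
  (2-33/4)²=625/16
  (19-33/4)²=1849/16
Σ(x-μ)² = 691/4
σ² = (691/4)/4 = 691/16

σ = √(691/16) ≈ 6.5717


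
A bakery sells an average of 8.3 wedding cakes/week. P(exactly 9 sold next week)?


Poisson(λ=8.3): P(X=9) = e^(-λ)×λ^k/k!
= e^(-8.3) × 8.3^9 / 9!
≈ 0.0002485168271 × 186940255.268 / 362880 ≈ 0.128025

P(X=9) ≈ 0.128025 ≈ 12.80%


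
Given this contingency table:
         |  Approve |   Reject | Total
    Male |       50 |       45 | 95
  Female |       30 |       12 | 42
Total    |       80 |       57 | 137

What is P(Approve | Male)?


P(Approve | Male) = 50/(50+45) = 50/95 = 10/19

P(Approve|Male) = 10/19 ≈ 52.63%


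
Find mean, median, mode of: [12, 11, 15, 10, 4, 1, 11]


Sorted: [1, 4, 10, 11, 11, 12, 15]
Mean = 64/7
Median = 11
Freq: {12: 1, 11: 2, 15: 1, 10: 1, 4: 1, 1: 1}
Mode: [11]

Mean=64/7, Median=11, Mode=11


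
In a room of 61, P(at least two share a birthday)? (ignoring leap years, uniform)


P(all different) = Π(365-i)/365 for i=0..60
= 0.004911
P(match) = 1 - 0.004911 = 0.995089

P ≈ 0.9951 ≈ 99.51%


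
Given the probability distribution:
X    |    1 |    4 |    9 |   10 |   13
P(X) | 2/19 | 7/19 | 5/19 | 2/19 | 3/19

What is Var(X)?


E[X] = 134/19
E[X²] = 1226/19
Var(X) = E[X²] - (E[X])² = 1226/19 - 17956/361 = 5338/361

Var(X) = 5338/361 ≈ 14.7867


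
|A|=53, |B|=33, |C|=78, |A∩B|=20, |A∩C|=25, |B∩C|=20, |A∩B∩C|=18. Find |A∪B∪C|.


|A∪B∪C| = 53+33+78-20-25-20+18 = 117

|A∪B∪C| = 117


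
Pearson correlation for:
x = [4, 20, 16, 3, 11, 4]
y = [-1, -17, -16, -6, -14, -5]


n=6, Σx=58, Σy=-59, Σxy=-792, Σx²=818, Σy²=803
r = (6×(-792) - 58×(-59))/√((6×818 - 58²)(6×803 - (-59)²))
= -1330/√(1544×1337) = -1330/√2064328 ≈ -1330/1436.7769 ≈ -0.9257

r ≈ -0.9257


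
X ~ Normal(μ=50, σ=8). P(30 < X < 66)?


z₁=(30-50)/8=-2.5, z₂=(66-50)/8=2.0
P = Φ(2.0) - Φ(-2.5) = 0.977250 - 0.006210 = 0.971040 ≈ 0.9710

P(30 < X < 66) ≈ 0.9710


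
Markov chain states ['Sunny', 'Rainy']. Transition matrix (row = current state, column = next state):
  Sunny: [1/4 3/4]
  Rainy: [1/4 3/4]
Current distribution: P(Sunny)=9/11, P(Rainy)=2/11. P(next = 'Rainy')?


P(next=Rainy) = Σᵢ P(now=i)×P(i→Rainy)
= 9/11×3/4 + 2/11×3/4
= 27/44 + 3/22 = 3/4

P = 3/4 ≈ 0.7500


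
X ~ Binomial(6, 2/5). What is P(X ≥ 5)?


P(X ≥ 5) = Σ P(X=i) for i=5..6
P(X=5) = 576/15625
P(X=6) = 64/15625
Sum = 128/3125

P(X ≥ 5) = 128/3125 ≈ 4.10%


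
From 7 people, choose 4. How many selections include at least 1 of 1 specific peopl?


Complement: C(7,4) - C(6,4) = 35 - 15 = 20

20


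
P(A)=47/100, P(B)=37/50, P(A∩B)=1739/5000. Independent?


P(A)×P(B) = 1739/5000
P(A∩B) = 1739/5000
Equal ✓ → Independent

Yes, independent


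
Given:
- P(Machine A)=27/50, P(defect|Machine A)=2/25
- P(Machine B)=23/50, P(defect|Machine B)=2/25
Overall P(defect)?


P(B) = Σ P(B|Aᵢ)×P(Aᵢ)
  2/25×27/50 = 27/625
  2/25×23/50 = 23/625
Sum = 2/25

P(defect) = 2/25 ≈ 8.00%


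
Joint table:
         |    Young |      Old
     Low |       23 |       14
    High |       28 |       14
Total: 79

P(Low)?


P(Low) = (23+14)/79 = 37/79

P(Low) = 37/79 ≈ 46.84%


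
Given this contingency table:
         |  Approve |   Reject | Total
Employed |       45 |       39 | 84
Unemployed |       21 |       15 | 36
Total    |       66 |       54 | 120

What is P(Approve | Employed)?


P(Approve | Employed) = 45/(45+39) = 45/84 = 15/28

P(Approve|Employed) = 15/28 ≈ 53.57%


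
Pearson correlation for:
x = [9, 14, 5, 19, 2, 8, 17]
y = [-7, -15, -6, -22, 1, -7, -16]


n=7, Σx=74, Σy=-72, Σxy=-1047, Σx²=1020, Σy²=1100
r = (7×(-1047) - 74×(-72))/√((7×1020 - 74²)(7×1100 - (-72)²))
= -2001/√(1664×2516) = -2001/√4186624 ≈ -2001/2046.1241 ≈ -0.9779

r ≈ -0.9779


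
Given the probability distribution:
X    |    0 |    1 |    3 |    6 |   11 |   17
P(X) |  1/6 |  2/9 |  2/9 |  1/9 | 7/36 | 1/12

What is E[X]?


E[X] = Σ x·P(X=x)
= (0)×(1/6) + (1)×(2/9) + (3)×(2/9) + (6)×(1/9) + (11)×(7/36) + (17)×(1/12)
= 46/9

E[X] = 46/9


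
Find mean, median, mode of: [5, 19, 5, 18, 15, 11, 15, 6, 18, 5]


Sorted: [5, 5, 5, 6, 11, 15, 15, 18, 18, 19]
Mean = 117/10
Median = 13
Freq: {5: 3, 19: 1, 18: 2, 15: 2, 11: 1, 6: 1}
Mode: [5]

Mean=117/10, Median=13, Mode=5


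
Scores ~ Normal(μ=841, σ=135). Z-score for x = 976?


z = (x - μ)/σ = (976 - 841)/135 = 1.0

z = 1.0


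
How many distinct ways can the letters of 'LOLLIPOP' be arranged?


Letters: 8, freq: {'L': 3, 'O': 2, 'I': 1, 'P': 2}
8!/(3!×2!×1!×2!) = 40320/24 = 1680

1680
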